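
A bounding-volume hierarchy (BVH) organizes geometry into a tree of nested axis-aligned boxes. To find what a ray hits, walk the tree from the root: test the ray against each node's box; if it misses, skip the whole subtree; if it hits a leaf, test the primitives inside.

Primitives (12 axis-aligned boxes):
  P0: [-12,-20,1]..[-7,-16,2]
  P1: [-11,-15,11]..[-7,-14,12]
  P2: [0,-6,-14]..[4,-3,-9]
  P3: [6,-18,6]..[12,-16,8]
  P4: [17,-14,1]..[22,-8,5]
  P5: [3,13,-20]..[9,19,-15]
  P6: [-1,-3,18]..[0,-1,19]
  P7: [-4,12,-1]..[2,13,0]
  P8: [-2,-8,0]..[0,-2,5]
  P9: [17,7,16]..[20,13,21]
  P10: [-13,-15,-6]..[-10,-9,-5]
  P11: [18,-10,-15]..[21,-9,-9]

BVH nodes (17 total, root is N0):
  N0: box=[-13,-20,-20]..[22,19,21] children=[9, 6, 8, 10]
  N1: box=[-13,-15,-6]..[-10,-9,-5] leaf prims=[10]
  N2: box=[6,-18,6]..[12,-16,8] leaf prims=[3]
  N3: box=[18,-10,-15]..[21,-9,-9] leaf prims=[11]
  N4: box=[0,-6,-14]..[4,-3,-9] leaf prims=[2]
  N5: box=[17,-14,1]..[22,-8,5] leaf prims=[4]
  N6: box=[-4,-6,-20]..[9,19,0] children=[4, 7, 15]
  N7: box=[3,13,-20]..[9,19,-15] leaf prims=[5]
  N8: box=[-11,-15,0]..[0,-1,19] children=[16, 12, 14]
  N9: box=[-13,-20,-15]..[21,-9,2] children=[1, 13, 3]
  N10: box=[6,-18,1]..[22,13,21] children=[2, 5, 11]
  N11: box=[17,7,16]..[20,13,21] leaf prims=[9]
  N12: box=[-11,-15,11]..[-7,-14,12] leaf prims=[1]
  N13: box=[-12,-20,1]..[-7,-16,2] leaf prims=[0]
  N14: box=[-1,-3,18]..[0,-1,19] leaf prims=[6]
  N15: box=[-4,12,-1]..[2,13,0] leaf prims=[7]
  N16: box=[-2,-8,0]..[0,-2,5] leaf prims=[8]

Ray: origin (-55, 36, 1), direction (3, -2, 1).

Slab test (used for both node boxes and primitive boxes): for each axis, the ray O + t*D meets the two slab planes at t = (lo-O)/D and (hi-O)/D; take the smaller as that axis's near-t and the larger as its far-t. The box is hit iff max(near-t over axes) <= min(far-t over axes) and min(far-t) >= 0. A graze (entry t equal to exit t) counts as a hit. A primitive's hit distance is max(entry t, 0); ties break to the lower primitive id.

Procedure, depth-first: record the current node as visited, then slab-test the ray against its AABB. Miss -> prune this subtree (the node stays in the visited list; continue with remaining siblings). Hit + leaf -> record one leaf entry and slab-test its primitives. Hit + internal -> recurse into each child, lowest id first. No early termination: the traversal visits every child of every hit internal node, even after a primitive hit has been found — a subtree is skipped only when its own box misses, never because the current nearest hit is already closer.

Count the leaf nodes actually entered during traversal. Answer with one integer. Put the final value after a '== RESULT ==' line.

Walk:
N0 x:[14,77/3] y:[17/2,28] z:[-21,20] -> hit [14,20], descend [6, 8, 9, 10]
  N6 x:[17,64/3] y:[17/2,21] z:[-21,-1] -> miss, prune
  N8 x:[44/3,55/3] y:[37/2,51/2] z:[-1,18] -> miss, prune
  N9 x:[14,76/3] y:[45/2,28] z:[-16,1] -> miss, prune
  N10 x:[61/3,77/3] y:[23/2,27] z:[0,20] -> miss, prune

Summary -> nodes [0, 6, 8, 9, 10]; box-tests=5; leaf-entries=0; first=miss

== RESULT ==
0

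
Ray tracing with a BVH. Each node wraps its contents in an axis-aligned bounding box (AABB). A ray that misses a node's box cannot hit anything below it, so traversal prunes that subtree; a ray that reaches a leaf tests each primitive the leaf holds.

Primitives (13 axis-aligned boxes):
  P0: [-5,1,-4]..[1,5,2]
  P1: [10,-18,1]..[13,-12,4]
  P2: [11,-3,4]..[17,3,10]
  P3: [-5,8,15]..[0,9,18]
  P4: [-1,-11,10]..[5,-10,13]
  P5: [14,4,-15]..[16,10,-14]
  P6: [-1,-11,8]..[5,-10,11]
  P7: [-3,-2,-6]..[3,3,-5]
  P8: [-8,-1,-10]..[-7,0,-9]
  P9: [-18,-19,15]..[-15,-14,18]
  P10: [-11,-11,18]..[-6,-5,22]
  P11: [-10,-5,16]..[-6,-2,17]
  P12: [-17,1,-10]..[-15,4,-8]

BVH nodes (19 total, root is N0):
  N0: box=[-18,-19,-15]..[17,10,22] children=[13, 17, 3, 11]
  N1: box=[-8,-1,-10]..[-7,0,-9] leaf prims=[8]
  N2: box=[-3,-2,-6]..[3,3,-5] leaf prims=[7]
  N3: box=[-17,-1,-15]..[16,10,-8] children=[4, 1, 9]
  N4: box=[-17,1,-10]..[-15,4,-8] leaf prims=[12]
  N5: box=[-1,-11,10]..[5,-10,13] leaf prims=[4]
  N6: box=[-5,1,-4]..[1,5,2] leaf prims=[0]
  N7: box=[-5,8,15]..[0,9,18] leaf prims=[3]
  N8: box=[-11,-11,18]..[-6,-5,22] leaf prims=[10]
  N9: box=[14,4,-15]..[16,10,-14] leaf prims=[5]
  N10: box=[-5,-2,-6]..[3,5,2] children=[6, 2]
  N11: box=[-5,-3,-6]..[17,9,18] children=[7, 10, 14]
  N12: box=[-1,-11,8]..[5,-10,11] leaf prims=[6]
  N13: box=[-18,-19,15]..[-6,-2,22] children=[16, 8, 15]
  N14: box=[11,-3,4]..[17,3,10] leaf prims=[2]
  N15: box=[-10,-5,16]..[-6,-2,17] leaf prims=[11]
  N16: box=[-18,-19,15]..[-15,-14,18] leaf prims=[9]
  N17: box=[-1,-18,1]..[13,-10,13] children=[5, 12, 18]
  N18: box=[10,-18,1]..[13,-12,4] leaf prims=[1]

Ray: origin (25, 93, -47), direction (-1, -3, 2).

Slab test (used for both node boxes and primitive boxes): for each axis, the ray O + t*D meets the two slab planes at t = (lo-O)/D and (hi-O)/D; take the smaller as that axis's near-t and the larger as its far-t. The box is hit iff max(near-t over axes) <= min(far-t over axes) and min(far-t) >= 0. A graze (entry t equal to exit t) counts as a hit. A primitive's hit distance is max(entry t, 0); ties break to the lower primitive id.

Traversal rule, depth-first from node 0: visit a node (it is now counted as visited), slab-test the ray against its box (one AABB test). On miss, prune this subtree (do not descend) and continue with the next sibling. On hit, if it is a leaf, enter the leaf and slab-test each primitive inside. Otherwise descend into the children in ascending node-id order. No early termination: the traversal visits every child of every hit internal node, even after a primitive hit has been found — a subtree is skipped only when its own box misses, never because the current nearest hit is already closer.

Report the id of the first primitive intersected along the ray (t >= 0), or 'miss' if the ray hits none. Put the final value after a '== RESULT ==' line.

Traverse from the root:
N0 x:[8,43] y:[83/3,112/3] z:[16,69/2] -> hit [83/3,69/2], descend [3, 11, 13, 17]
  N3 x:[9,42] y:[83/3,94/3] z:[16,39/2] -> miss, prune
  N11 x:[8,30] y:[28,32] z:[41/2,65/2] -> hit [28,30], descend [7, 10, 14]
    N7 x:[25,30] y:[28,85/3] z:[31,65/2] -> miss, prune
    N10 x:[22,30] y:[88/3,95/3] z:[41/2,49/2] -> miss, prune
    N14 x:[8,14] y:[30,32] z:[51/2,57/2] -> miss, prune
  N13 x:[31,43] y:[95/3,112/3] z:[31,69/2] -> hit [95/3,69/2], descend [8, 15, 16]
    N8 x:[31,36] y:[98/3,104/3] z:[65/2,69/2] -> hit [98/3,69/2] leaf, test {P10@t=98/3}
    N15 x:[31,35] y:[95/3,98/3] z:[63/2,32] -> hit [95/3,32] leaf, test {P11@t=95/3}
    N16 x:[40,43] y:[107/3,112/3] z:[31,65/2] -> miss, prune
  N17 x:[12,26] y:[103/3,37] z:[24,30] -> miss, prune

Visited [0, 3, 11, 7, 10, 14, 13, 8, 15, 16, 17]. Tests: 11 box, 2 leaf. Nearest: P11.

== RESULT ==
11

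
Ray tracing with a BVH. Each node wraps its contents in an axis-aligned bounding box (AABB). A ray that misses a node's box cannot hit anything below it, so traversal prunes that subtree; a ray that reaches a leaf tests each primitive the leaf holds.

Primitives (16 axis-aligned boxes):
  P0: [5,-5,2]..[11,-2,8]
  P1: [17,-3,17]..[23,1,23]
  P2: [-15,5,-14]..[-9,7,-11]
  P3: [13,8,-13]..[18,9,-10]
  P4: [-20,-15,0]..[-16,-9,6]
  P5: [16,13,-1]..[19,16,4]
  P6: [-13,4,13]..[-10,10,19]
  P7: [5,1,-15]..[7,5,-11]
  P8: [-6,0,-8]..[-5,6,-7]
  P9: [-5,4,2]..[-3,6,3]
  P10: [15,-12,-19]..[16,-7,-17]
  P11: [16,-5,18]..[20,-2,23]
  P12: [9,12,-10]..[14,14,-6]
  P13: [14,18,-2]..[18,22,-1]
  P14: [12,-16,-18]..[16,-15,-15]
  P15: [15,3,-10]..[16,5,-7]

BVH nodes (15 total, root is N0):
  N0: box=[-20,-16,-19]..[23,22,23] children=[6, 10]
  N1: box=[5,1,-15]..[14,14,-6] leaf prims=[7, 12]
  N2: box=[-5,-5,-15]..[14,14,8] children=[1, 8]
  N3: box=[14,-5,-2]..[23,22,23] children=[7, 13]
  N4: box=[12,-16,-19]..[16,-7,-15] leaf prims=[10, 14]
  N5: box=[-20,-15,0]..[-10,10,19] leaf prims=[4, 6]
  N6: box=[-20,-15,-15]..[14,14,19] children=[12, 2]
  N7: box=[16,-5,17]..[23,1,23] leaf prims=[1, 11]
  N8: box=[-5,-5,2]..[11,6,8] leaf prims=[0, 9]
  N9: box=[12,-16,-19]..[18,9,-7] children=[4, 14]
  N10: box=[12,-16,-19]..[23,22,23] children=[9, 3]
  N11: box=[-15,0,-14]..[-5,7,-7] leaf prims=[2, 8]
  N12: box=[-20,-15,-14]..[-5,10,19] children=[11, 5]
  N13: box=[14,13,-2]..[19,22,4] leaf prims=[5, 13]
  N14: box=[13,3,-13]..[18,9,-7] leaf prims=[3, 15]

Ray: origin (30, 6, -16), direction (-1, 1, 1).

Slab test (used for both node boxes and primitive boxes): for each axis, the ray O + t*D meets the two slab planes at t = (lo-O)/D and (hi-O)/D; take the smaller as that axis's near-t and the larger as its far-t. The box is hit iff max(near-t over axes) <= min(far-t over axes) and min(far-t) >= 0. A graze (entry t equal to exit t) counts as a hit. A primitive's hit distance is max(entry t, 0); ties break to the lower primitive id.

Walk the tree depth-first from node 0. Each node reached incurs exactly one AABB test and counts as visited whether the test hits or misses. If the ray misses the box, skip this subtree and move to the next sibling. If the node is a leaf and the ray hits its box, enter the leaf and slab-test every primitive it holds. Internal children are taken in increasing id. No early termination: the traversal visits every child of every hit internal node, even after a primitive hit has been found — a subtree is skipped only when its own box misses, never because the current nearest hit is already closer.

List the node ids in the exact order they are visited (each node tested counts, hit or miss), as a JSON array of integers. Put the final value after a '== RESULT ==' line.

Traverse from the root:
N0 x:[7,50] y:[-22,16] z:[-3,39] -> hit [7,16], descend [6, 10]
  N6 x:[16,50] y:[-21,8] z:[1,35] -> miss, prune
  N10 x:[7,18] y:[-22,16] z:[-3,39] -> hit [7,16], descend [3, 9]
    N3 x:[7,16] y:[-11,16] z:[14,39] -> hit [14,16], descend [7, 13]
      N7 x:[7,14] y:[-11,-5] z:[33,39] -> miss, prune
      N13 x:[11,16] y:[7,16] z:[14,20] -> hit [14,16] leaf, test {P5(miss), P13@t=14}
    N9 x:[12,18] y:[-22,3] z:[-3,9] -> miss, prune

7 AABB tests over nodes [0, 6, 10, 3, 7, 13, 9]; 1 leaf entered; closest P13.

== RESULT ==
[0, 6, 10, 3, 7, 13, 9]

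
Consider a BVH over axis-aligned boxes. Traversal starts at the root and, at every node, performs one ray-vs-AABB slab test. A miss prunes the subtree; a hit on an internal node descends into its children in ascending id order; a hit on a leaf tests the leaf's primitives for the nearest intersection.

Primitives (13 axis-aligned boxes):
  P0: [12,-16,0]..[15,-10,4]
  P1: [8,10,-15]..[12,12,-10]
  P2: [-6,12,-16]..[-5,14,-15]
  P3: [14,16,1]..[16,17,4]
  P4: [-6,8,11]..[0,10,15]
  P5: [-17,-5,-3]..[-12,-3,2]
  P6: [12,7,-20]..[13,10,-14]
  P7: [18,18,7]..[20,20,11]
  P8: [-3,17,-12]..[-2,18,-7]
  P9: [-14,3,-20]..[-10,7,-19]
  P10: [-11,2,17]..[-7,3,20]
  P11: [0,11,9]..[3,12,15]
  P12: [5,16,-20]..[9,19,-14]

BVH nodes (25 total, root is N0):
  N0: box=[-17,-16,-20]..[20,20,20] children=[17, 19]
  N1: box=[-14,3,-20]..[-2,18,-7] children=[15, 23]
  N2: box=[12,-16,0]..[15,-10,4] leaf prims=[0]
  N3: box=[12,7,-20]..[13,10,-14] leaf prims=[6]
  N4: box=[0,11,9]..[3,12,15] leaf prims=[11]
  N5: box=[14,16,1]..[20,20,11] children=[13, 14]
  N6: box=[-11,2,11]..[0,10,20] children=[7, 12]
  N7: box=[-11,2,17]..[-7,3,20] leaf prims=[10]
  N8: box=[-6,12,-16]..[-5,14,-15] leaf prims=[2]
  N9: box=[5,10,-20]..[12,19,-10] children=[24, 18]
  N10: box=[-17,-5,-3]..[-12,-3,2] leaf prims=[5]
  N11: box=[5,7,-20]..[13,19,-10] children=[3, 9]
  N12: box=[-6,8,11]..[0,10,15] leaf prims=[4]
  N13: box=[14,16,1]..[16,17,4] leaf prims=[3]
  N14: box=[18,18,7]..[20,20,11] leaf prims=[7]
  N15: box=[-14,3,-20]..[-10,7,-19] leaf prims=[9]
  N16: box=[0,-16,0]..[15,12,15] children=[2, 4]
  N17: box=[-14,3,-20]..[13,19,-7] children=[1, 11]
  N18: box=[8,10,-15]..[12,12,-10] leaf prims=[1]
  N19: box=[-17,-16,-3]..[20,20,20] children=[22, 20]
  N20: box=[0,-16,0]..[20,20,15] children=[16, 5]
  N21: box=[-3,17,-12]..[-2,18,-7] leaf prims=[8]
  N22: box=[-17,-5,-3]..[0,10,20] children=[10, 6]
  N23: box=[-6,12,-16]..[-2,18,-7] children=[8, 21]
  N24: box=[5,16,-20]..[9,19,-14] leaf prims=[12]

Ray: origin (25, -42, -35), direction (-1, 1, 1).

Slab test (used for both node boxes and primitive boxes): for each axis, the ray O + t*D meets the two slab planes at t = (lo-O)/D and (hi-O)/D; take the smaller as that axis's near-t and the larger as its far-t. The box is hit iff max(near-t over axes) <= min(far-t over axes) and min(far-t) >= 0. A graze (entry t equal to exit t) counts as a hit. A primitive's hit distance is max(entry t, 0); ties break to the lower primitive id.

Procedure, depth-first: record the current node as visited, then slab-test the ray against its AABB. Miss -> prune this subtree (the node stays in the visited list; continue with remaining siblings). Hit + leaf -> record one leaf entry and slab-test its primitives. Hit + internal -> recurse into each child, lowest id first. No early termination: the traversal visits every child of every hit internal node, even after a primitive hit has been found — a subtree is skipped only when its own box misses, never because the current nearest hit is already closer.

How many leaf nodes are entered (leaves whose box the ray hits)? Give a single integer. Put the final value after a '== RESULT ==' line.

Traverse from the root:
N0 x:[5,42] y:[26,62] z:[15,55] -> hit [26,42], descend [17, 19]
  N17 x:[12,39] y:[45,61] z:[15,28] -> miss, prune
  N19 x:[5,42] y:[26,62] z:[32,55] -> hit [32,42], descend [20, 22]
    N20 x:[5,25] y:[26,62] z:[35,50] -> miss, prune
    N22 x:[25,42] y:[37,52] z:[32,55] -> hit [37,42], descend [6, 10]
      N6 x:[25,36] y:[44,52] z:[46,55] -> miss, prune
      N10 x:[37,42] y:[37,39] z:[32,37] -> hit [37,37] leaf, test {P5@t=37}

order=[0, 17, 19, 20, 22, 6, 10]  |boxes|=7  |leaves|=1  hit=P5

== RESULT ==
1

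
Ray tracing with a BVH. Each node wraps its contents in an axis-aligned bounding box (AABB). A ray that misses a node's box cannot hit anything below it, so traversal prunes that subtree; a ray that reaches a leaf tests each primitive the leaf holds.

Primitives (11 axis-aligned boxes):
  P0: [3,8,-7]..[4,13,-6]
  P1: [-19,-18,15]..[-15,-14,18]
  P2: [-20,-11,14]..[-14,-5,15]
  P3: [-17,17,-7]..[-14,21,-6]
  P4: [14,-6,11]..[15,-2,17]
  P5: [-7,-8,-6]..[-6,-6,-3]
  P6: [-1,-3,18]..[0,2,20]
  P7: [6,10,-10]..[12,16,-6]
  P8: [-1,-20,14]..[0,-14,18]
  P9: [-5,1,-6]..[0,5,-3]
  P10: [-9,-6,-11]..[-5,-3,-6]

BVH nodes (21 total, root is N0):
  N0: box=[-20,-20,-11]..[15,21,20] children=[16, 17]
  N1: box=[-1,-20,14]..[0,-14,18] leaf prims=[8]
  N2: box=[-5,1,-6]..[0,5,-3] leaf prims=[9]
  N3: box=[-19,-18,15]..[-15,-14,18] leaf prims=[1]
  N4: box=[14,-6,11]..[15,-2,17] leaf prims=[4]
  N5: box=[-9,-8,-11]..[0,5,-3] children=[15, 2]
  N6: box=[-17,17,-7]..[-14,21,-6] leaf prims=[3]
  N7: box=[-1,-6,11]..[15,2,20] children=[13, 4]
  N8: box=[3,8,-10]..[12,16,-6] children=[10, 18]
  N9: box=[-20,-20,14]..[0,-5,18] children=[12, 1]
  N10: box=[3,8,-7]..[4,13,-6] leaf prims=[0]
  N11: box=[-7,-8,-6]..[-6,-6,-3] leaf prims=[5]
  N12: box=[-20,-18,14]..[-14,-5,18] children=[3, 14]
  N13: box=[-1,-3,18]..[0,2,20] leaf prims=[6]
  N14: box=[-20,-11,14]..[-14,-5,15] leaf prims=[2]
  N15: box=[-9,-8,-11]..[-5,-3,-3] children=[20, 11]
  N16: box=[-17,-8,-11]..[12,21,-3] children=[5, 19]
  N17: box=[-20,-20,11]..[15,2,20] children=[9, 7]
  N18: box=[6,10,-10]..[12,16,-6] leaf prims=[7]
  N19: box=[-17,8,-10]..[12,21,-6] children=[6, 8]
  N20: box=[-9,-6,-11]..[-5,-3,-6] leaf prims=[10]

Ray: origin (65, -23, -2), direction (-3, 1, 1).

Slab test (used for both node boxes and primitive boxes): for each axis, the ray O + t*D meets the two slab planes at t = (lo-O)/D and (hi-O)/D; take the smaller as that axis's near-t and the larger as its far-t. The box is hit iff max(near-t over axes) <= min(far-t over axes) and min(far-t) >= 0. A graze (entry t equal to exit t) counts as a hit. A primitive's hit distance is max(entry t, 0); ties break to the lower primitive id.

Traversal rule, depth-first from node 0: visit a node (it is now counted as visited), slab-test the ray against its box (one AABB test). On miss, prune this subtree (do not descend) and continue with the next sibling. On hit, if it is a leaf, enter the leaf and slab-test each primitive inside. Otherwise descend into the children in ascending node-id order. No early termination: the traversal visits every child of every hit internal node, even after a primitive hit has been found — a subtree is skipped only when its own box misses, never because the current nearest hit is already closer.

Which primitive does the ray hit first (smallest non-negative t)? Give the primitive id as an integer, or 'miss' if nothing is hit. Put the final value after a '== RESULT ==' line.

Trace the traversal:
N0 x:[50/3,85/3] y:[3,44] z:[-9,22] -> hit [50/3,22], descend [16, 17]
  N16 x:[53/3,82/3] y:[15,44] z:[-9,-1] -> miss, prune
  N17 x:[50/3,85/3] y:[3,25] z:[13,22] -> hit [50/3,22], descend [7, 9]
    N7 x:[50/3,22] y:[17,25] z:[13,22] -> hit [17,22], descend [4, 13]
      N4 x:[50/3,17] y:[17,21] z:[13,19] -> hit [17,17] leaf, test {P4@t=17}
      N13 x:[65/3,22] y:[20,25] z:[20,22] -> hit [65/3,22] leaf, test {P6@t=65/3}
    N9 x:[65/3,85/3] y:[3,18] z:[16,20] -> miss, prune

Visited [0, 16, 17, 7, 4, 13, 9]. Tests: 7 box, 2 leaf. Nearest: P4.

== RESULT ==
4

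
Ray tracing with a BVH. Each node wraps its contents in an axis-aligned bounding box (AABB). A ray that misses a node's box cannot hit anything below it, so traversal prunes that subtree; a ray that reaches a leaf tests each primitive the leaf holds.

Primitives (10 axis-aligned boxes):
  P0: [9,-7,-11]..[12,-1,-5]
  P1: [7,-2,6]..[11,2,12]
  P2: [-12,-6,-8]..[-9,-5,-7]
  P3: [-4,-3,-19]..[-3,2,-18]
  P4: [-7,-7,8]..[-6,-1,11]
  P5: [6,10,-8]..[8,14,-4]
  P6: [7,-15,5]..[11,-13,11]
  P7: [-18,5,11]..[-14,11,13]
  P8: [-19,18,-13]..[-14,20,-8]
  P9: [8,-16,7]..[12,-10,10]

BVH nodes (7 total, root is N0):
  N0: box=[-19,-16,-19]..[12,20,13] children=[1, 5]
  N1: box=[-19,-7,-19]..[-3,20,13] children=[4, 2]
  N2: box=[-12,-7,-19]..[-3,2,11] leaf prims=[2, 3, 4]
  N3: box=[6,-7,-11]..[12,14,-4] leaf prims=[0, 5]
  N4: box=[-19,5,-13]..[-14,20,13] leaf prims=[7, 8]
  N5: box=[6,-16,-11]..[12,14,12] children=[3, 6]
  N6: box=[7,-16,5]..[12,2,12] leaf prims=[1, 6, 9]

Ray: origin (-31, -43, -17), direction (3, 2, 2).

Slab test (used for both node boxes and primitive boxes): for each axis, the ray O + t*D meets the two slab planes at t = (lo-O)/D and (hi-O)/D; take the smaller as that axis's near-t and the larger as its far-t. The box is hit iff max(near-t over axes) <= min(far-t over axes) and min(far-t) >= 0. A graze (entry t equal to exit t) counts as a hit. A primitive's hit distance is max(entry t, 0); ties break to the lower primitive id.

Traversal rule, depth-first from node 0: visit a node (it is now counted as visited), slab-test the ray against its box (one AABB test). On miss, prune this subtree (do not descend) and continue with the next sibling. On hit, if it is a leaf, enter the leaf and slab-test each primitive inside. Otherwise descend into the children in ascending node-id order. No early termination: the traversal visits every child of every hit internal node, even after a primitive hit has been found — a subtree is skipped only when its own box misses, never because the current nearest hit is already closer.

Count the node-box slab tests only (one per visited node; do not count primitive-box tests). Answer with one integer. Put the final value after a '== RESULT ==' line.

Trace the traversal:
N0 x:[4,43/3] y:[27/2,63/2] z:[-1,15] -> hit [27/2,43/3], descend [1, 5]
  N1 x:[4,28/3] y:[18,63/2] z:[-1,15] -> miss, prune
  N5 x:[37/3,43/3] y:[27/2,57/2] z:[3,29/2] -> hit [27/2,43/3], descend [3, 6]
    N3 x:[37/3,43/3] y:[18,57/2] z:[3,13/2] -> miss, prune
    N6 x:[38/3,43/3] y:[27/2,45/2] z:[11,29/2] -> hit [27/2,43/3] leaf, test {P1(miss), P6@t=14, P9@t=27/2}

order=[0, 1, 5, 3, 6]  |boxes|=5  |leaves|=1  hit=P9

== RESULT ==
5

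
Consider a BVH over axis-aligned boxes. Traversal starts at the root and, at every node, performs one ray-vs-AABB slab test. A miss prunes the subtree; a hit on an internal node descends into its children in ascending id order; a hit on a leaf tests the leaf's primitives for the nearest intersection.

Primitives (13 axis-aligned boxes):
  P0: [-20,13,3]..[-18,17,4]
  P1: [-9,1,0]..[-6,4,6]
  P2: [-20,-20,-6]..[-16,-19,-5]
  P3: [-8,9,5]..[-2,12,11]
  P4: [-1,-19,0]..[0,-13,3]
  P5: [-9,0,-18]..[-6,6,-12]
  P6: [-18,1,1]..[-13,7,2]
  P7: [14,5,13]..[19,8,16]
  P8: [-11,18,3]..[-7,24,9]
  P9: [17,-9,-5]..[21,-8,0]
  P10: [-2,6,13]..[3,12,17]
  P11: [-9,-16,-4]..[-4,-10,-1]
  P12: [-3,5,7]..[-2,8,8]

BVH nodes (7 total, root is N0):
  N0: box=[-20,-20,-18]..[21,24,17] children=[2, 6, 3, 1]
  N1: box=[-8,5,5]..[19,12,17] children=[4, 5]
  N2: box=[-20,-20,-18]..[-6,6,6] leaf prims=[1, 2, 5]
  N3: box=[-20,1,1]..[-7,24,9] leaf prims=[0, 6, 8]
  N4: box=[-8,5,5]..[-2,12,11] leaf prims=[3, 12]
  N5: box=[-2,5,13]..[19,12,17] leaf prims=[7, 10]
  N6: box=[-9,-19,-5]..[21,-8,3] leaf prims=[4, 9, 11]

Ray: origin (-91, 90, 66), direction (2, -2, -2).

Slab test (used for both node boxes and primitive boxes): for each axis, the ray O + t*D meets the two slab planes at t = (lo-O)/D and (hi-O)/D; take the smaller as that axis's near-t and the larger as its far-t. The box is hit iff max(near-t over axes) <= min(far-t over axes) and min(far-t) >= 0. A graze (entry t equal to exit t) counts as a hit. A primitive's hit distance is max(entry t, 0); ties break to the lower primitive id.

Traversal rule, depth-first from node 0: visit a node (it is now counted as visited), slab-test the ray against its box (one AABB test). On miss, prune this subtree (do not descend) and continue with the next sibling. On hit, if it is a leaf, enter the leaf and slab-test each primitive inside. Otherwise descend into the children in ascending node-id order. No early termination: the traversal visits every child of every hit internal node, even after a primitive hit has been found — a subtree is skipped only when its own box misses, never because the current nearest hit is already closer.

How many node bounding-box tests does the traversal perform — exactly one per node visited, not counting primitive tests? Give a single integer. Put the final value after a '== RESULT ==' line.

Walk:
N0 x:[71/2,56] y:[33,55] z:[49/2,42] -> hit [71/2,42], descend [1, 2, 3, 6]
  N1 x:[83/2,55] y:[39,85/2] z:[49/2,61/2] -> miss, prune
  N2 x:[71/2,85/2] y:[42,55] z:[30,42] -> hit [42,42] leaf, test {P1(miss), P2(miss), P5@t=42}
  N3 x:[71/2,42] y:[33,89/2] z:[57/2,65/2] -> miss, prune
  N6 x:[41,56] y:[49,109/2] z:[63/2,71/2] -> miss, prune

Visited [0, 1, 2, 3, 6]. Tests: 5 box, 1 leaf. Nearest: P5.

== RESULT ==
5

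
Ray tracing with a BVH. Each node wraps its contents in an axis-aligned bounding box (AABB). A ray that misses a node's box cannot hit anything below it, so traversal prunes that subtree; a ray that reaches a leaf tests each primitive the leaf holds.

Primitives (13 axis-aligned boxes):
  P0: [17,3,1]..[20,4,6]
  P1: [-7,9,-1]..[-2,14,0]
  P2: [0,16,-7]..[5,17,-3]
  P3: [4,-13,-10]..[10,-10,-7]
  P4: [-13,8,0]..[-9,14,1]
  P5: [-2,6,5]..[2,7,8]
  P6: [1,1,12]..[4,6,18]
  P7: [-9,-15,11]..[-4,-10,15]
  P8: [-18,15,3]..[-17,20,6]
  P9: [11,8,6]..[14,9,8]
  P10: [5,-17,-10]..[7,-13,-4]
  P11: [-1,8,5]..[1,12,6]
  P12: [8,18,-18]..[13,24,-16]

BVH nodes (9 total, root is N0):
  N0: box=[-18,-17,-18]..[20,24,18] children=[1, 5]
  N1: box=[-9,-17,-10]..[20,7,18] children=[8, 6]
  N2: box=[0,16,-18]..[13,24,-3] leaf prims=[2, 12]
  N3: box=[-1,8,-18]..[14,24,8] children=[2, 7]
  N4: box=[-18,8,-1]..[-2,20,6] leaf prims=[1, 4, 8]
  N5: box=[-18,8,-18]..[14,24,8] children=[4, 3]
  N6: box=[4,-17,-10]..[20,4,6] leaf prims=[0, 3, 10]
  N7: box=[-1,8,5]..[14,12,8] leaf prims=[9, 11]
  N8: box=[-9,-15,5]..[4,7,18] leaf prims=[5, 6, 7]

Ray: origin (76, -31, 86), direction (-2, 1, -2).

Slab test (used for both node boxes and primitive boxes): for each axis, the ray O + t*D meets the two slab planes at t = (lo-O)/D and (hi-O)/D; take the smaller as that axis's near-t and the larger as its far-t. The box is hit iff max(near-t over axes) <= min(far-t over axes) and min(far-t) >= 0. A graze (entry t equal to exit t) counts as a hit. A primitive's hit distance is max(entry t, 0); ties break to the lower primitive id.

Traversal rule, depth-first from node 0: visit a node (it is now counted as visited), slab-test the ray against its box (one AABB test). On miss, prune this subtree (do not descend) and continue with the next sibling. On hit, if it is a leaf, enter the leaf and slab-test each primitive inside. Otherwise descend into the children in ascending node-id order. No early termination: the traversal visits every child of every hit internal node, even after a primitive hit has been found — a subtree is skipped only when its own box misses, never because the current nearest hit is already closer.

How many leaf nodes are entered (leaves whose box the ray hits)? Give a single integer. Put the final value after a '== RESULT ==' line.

Trace the traversal:
N0 x:[28,47] y:[14,55] z:[34,52] -> hit [34,47], descend [1, 5]
  N1 x:[28,85/2] y:[14,38] z:[34,48] -> hit [34,38], descend [6, 8]
    N6 x:[28,36] y:[14,35] z:[40,48] -> miss, prune
    N8 x:[36,85/2] y:[16,38] z:[34,81/2] -> hit [36,38] leaf, test {P5(miss), P6@t=36, P7(miss)}
  N5 x:[31,47] y:[39,55] z:[39,52] -> hit [39,47], descend [3, 4]
    N3 x:[31,77/2] y:[39,55] z:[39,52] -> miss, prune
    N4 x:[39,47] y:[39,51] z:[40,87/2] -> hit [40,87/2] leaf, test {P1(miss), P4@t=85/2, P8(miss)}

order=[0, 1, 6, 8, 5, 3, 4]  |boxes|=7  |leaves|=2  hit=P6

== RESULT ==
2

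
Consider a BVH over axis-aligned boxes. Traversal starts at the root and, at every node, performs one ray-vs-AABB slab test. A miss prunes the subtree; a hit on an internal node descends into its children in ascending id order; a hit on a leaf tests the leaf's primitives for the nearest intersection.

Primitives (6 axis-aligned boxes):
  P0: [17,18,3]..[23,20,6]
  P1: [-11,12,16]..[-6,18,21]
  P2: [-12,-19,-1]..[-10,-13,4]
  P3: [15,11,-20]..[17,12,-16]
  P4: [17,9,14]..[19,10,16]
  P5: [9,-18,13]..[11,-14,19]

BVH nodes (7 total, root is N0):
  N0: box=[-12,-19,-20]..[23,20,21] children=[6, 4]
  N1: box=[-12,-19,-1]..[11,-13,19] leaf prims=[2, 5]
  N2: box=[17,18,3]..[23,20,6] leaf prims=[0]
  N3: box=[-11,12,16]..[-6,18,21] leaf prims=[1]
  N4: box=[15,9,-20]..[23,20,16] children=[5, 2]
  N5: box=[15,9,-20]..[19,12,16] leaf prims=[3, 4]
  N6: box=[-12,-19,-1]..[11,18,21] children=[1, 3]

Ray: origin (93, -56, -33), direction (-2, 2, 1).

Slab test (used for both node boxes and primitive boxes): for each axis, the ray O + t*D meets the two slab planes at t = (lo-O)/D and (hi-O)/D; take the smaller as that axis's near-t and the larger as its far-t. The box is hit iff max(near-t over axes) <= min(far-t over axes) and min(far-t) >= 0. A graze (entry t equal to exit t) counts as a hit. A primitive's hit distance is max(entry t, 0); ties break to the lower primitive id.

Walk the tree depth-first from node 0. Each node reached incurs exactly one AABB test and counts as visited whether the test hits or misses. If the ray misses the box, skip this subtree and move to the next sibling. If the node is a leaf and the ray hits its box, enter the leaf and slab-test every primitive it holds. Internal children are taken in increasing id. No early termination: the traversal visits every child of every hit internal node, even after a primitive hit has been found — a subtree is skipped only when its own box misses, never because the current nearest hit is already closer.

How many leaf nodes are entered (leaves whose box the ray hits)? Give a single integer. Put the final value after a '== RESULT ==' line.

Traverse from the root:
N0 x:[35,105/2] y:[37/2,38] z:[13,54] -> hit [35,38], descend [4, 6]
  N4 x:[35,39] y:[65/2,38] z:[13,49] -> hit [35,38], descend [2, 5]
    N2 x:[35,38] y:[37,38] z:[36,39] -> hit [37,38] leaf, test {P0@t=37}
    N5 x:[37,39] y:[65/2,34] z:[13,49] -> miss, prune
  N6 x:[41,105/2] y:[37/2,37] z:[32,54] -> miss, prune

Visited [0, 4, 2, 5, 6]. Tests: 5 box, 1 leaf. Nearest: P0.

== RESULT ==
1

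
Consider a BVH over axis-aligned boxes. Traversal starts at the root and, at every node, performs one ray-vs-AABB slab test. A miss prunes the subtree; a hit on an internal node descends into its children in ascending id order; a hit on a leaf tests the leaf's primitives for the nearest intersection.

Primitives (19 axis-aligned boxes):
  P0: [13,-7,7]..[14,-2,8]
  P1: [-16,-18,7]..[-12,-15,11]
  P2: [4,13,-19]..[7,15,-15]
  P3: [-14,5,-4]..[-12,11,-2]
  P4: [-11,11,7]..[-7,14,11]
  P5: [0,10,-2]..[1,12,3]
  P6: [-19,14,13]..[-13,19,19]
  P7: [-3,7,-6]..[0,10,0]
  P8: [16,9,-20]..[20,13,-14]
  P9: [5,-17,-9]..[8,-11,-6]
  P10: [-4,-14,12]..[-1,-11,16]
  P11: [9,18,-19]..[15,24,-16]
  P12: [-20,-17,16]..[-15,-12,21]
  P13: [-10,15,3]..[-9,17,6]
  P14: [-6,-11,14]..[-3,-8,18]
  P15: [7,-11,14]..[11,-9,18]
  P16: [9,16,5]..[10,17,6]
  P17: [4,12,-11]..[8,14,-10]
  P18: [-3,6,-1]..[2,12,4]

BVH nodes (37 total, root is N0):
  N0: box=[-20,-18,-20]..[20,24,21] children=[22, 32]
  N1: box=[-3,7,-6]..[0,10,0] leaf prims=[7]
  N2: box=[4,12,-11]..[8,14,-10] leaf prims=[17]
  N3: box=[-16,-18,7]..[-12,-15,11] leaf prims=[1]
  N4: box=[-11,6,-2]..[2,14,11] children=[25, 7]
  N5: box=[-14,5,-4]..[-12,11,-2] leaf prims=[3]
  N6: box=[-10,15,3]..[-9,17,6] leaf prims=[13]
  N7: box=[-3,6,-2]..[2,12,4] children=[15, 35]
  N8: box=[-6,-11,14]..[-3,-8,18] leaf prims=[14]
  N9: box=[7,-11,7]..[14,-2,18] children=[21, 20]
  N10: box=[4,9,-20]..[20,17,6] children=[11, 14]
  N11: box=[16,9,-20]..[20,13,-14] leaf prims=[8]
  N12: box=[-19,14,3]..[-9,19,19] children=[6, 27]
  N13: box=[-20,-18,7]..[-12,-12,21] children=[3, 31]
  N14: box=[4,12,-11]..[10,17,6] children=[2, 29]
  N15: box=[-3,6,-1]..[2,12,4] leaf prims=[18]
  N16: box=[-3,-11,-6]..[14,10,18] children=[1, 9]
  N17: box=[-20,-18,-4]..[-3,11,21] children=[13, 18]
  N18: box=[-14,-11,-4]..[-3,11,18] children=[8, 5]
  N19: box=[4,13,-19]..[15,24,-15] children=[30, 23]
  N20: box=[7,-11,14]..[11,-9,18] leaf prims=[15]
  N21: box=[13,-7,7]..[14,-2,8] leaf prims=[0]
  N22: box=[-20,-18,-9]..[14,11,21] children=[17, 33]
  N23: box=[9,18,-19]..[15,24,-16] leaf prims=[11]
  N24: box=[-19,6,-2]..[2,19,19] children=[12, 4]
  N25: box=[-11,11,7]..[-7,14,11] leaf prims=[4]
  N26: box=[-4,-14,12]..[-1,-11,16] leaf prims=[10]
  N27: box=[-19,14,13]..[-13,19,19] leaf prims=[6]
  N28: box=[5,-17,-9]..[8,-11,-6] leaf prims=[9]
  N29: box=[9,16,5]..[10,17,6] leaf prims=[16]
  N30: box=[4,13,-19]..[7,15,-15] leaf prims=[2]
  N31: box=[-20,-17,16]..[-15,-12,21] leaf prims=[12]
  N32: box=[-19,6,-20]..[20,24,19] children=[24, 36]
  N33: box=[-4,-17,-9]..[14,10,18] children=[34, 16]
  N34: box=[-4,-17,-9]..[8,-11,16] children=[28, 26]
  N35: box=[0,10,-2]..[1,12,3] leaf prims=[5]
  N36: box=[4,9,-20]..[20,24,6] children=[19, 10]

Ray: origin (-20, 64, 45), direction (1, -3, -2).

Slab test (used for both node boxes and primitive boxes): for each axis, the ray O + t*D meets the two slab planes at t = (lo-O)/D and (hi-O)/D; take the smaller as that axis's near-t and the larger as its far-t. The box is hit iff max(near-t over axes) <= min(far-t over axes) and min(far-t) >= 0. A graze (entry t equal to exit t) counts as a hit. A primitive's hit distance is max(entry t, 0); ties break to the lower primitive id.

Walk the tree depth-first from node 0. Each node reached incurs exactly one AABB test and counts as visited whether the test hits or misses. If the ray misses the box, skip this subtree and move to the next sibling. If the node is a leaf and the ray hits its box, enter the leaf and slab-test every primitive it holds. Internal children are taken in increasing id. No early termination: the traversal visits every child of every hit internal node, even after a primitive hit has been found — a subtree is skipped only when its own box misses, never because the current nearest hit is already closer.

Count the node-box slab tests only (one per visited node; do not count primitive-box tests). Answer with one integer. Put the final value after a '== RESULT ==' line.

Walk:
N0 x:[0,40] y:[40/3,82/3] z:[12,65/2] -> hit [40/3,82/3], descend [22, 32]
  N22 x:[0,34] y:[53/3,82/3] z:[12,27] -> hit [53/3,27], descend [17, 33]
    N17 x:[0,17] y:[53/3,82/3] z:[12,49/2] -> miss, prune
    N33 x:[16,34] y:[18,27] z:[27/2,27] -> hit [18,27], descend [16, 34]
      N16 x:[17,34] y:[18,25] z:[27/2,51/2] -> hit [18,25], descend [1, 9]
        N1 x:[17,20] y:[18,19] z:[45/2,51/2] -> miss, prune
        N9 x:[27,34] y:[22,25] z:[27/2,19] -> miss, prune
      N34 x:[16,28] y:[25,27] z:[29/2,27] -> hit [25,27], descend [26, 28]
        N26 x:[16,19] y:[25,26] z:[29/2,33/2] -> miss, prune
        N28 x:[25,28] y:[25,27] z:[51/2,27] -> hit [51/2,27] leaf, test {P9@t=51/2}
  N32 x:[1,40] y:[40/3,58/3] z:[13,65/2] -> hit [40/3,58/3], descend [24, 36]
    N24 x:[1,22] y:[15,58/3] z:[13,47/2] -> hit [15,58/3], descend [4, 12]
      N4 x:[9,22] y:[50/3,58/3] z:[17,47/2] -> hit [17,58/3], descend [7, 25]
        N7 x:[17,22] y:[52/3,58/3] z:[41/2,47/2] -> miss, prune
        N25 x:[9,13] y:[50/3,53/3] z:[17,19] -> miss, prune
      N12 x:[1,11] y:[15,50/3] z:[13,21] -> miss, prune
    N36 x:[24,40] y:[40/3,55/3] z:[39/2,65/2] -> miss, prune

order=[0, 22, 17, 33, 16, 1, 9, 34, 26, 28, 32, 24, 4, 7, 25, 12, 36]  |boxes|=17  |leaves|=1  hit=P9

== RESULT ==
17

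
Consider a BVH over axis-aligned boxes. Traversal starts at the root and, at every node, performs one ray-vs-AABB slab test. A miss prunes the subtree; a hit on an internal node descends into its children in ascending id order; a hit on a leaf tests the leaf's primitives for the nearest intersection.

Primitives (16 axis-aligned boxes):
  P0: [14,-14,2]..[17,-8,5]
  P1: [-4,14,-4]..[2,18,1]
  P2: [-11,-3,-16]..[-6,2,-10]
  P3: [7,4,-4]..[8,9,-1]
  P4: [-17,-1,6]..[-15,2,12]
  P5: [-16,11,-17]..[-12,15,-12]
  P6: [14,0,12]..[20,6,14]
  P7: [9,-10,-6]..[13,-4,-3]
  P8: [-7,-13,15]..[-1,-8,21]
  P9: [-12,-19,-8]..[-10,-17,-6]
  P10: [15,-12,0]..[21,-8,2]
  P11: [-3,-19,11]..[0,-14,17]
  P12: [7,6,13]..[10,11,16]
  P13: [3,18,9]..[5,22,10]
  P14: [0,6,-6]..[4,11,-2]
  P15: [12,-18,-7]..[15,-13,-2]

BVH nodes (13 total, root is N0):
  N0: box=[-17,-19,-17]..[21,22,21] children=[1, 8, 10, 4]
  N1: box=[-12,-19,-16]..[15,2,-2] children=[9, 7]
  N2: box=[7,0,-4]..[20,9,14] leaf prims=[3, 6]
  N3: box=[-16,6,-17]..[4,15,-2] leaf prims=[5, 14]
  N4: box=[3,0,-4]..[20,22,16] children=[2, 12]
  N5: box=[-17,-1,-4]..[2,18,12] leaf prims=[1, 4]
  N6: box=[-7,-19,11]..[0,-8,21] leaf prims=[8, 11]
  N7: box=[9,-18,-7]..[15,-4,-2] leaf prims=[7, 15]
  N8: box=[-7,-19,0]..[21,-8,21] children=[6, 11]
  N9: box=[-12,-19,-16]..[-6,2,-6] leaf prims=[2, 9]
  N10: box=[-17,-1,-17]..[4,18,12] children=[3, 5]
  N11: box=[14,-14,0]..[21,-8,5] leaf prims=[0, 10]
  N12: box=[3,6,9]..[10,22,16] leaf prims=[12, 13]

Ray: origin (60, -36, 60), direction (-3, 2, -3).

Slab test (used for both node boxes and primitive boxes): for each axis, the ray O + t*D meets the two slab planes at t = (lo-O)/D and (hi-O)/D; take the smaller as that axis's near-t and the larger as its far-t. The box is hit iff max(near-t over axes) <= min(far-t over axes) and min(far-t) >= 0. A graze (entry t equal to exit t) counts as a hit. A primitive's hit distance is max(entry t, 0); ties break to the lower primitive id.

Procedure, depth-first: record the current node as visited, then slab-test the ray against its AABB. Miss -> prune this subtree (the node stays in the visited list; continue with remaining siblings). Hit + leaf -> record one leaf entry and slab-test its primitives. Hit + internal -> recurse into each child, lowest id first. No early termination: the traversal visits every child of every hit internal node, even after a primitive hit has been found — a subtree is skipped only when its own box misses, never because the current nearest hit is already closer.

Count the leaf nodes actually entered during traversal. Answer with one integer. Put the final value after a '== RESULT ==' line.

Traverse from the root:
N0 x:[13,77/3] y:[17/2,29] z:[13,77/3] -> hit [13,77/3], descend [1, 4, 8, 10]
  N1 x:[15,24] y:[17/2,19] z:[62/3,76/3] -> miss, prune
  N4 x:[40/3,19] y:[18,29] z:[44/3,64/3] -> hit [18,19], descend [2, 12]
    N2 x:[40/3,53/3] y:[18,45/2] z:[46/3,64/3] -> miss, prune
    N12 x:[50/3,19] y:[21,29] z:[44/3,17] -> miss, prune
  N8 x:[13,67/3] y:[17/2,14] z:[13,20] -> hit [13,14], descend [6, 11]
    N6 x:[20,67/3] y:[17/2,14] z:[13,49/3] -> miss, prune
    N11 x:[13,46/3] y:[11,14] z:[55/3,20] -> miss, prune
  N10 x:[56/3,77/3] y:[35/2,27] z:[16,77/3] -> hit [56/3,77/3], descend [3, 5]
    N3 x:[56/3,76/3] y:[21,51/2] z:[62/3,77/3] -> hit [21,76/3] leaf, test {P5@t=24, P14(miss)}
    N5 x:[58/3,77/3] y:[35/2,27] z:[16,64/3] -> hit [58/3,64/3] leaf, test {P1(miss), P4(miss)}

11 AABB tests over nodes [0, 1, 4, 2, 12, 8, 6, 11, 10, 3, 5]; 2 leaves entered; closest P5.

== RESULT ==
2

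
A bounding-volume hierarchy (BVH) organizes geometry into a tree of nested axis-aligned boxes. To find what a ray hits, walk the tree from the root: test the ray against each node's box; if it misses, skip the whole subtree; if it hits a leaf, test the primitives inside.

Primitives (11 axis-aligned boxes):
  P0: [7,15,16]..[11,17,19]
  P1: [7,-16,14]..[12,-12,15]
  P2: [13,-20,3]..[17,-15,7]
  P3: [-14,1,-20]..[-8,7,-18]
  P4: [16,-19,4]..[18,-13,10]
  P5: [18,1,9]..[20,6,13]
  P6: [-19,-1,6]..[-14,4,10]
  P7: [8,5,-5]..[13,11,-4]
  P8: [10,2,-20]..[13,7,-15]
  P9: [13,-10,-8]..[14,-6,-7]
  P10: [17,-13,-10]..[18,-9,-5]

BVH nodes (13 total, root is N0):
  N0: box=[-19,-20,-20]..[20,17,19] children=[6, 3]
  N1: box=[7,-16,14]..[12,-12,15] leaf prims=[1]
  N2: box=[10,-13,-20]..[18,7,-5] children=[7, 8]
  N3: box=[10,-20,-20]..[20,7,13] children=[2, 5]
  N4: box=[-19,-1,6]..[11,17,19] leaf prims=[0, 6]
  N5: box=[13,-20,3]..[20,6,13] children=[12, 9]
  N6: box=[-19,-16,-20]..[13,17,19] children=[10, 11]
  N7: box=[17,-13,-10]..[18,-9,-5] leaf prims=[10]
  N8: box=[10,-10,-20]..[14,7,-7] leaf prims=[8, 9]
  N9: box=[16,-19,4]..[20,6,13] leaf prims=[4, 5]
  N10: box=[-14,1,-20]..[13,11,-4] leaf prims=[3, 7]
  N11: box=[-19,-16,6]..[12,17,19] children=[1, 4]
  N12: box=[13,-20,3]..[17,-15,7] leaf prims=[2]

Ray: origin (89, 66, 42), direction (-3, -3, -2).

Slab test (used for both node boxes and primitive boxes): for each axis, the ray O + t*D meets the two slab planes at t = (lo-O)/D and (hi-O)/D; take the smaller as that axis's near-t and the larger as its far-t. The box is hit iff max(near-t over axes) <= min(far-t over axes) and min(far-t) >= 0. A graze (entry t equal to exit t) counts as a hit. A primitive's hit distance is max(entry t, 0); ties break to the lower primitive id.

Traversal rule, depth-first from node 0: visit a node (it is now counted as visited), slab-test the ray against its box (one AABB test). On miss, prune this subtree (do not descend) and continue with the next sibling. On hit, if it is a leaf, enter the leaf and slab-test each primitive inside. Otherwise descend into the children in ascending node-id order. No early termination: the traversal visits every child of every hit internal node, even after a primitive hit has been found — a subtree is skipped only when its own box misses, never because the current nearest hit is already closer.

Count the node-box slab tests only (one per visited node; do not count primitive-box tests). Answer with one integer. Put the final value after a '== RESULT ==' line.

Traverse from the root:
N0 x:[23,36] y:[49/3,86/3] z:[23/2,31] -> hit [23,86/3], descend [3, 6]
  N3 x:[23,79/3] y:[59/3,86/3] z:[29/2,31] -> hit [23,79/3], descend [2, 5]
    N2 x:[71/3,79/3] y:[59/3,79/3] z:[47/2,31] -> hit [71/3,79/3], descend [7, 8]
      N7 x:[71/3,24] y:[25,79/3] z:[47/2,26] -> miss, prune
      N8 x:[25,79/3] y:[59/3,76/3] z:[49/2,31] -> hit [25,76/3] leaf, test {P8(miss), P9@t=25}
    N5 x:[23,76/3] y:[20,86/3] z:[29/2,39/2] -> miss, prune
  N6 x:[76/3,36] y:[49/3,82/3] z:[23/2,31] -> hit [76/3,82/3], descend [10, 11]
    N10 x:[76/3,103/3] y:[55/3,65/3] z:[23,31] -> miss, prune
    N11 x:[77/3,36] y:[49/3,82/3] z:[23/2,18] -> miss, prune

order=[0, 3, 2, 7, 8, 5, 6, 10, 11]  |boxes|=9  |leaves|=1  hit=P9

== RESULT ==
9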